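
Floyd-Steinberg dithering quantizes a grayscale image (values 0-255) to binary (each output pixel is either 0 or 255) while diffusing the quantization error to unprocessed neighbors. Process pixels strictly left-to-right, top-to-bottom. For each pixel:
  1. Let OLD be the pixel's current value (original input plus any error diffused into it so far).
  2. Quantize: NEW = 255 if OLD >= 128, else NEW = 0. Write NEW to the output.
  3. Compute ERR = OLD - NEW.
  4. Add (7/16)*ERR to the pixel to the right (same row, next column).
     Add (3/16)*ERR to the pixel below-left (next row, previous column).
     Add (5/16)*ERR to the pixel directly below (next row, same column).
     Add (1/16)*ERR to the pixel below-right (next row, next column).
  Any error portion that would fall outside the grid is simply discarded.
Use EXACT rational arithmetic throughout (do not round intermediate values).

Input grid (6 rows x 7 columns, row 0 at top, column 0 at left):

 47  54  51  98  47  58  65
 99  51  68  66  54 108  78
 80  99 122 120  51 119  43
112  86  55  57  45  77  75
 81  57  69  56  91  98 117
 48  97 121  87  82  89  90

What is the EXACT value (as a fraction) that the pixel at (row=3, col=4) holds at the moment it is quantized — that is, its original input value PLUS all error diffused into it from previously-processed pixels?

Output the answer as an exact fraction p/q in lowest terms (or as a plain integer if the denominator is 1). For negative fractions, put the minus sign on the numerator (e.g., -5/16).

Answer: 15078813068239/549755813888

Derivation:
(0,0): OLD=47 → NEW=0, ERR=47
(0,1): OLD=1193/16 → NEW=0, ERR=1193/16
(0,2): OLD=21407/256 → NEW=0, ERR=21407/256
(0,3): OLD=551257/4096 → NEW=255, ERR=-493223/4096
(0,4): OLD=-372369/65536 → NEW=0, ERR=-372369/65536
(0,5): OLD=58210825/1048576 → NEW=0, ERR=58210825/1048576
(0,6): OLD=1497994815/16777216 → NEW=0, ERR=1497994815/16777216
(1,0): OLD=32683/256 → NEW=0, ERR=32683/256
(1,1): OLD=304685/2048 → NEW=255, ERR=-217555/2048
(1,2): OLD=1948977/65536 → NEW=0, ERR=1948977/65536
(1,3): OLD=11938525/262144 → NEW=0, ERR=11938525/262144
(1,4): OLD=1258826231/16777216 → NEW=0, ERR=1258826231/16777216
(1,5): OLD=23429168423/134217728 → NEW=255, ERR=-10796352217/134217728
(1,6): OLD=159300037225/2147483648 → NEW=0, ERR=159300037225/2147483648
(2,0): OLD=3276095/32768 → NEW=0, ERR=3276095/32768
(2,1): OLD=129079333/1048576 → NEW=0, ERR=129079333/1048576
(2,2): OLD=3138167983/16777216 → NEW=255, ERR=-1140022097/16777216
(2,3): OLD=16163922423/134217728 → NEW=0, ERR=16163922423/134217728
(2,4): OLD=123372820199/1073741824 → NEW=0, ERR=123372820199/1073741824
(2,5): OLD=5591350040461/34359738368 → NEW=255, ERR=-3170383243379/34359738368
(2,6): OLD=11426954103979/549755813888 → NEW=0, ERR=11426954103979/549755813888
(3,0): OLD=2790461391/16777216 → NEW=255, ERR=-1487728689/16777216
(3,1): OLD=10627494691/134217728 → NEW=0, ERR=10627494691/134217728
(3,2): OLD=105958550745/1073741824 → NEW=0, ERR=105958550745/1073741824
(3,3): OLD=666169085503/4294967296 → NEW=255, ERR=-429047574977/4294967296
(3,4): OLD=15078813068239/549755813888 → NEW=0, ERR=15078813068239/549755813888
Target (3,4): original=45, with diffused error = 15078813068239/549755813888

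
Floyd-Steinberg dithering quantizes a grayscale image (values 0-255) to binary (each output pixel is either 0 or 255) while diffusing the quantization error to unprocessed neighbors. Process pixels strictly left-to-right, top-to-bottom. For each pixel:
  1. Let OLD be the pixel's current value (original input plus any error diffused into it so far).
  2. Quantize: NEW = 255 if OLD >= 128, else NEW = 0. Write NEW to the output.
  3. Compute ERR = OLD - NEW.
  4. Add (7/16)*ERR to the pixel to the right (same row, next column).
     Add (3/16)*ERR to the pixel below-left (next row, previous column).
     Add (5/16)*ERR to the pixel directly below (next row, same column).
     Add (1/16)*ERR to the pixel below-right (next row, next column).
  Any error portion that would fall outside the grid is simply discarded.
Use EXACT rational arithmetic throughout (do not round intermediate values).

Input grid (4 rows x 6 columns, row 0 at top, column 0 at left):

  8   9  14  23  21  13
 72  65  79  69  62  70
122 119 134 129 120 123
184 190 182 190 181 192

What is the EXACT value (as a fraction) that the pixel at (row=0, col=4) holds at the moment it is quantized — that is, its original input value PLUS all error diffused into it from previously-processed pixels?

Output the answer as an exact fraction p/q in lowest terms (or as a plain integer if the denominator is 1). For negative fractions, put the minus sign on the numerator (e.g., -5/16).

(0,0): OLD=8 → NEW=0, ERR=8
(0,1): OLD=25/2 → NEW=0, ERR=25/2
(0,2): OLD=623/32 → NEW=0, ERR=623/32
(0,3): OLD=16137/512 → NEW=0, ERR=16137/512
(0,4): OLD=284991/8192 → NEW=0, ERR=284991/8192
Target (0,4): original=21, with diffused error = 284991/8192

Answer: 284991/8192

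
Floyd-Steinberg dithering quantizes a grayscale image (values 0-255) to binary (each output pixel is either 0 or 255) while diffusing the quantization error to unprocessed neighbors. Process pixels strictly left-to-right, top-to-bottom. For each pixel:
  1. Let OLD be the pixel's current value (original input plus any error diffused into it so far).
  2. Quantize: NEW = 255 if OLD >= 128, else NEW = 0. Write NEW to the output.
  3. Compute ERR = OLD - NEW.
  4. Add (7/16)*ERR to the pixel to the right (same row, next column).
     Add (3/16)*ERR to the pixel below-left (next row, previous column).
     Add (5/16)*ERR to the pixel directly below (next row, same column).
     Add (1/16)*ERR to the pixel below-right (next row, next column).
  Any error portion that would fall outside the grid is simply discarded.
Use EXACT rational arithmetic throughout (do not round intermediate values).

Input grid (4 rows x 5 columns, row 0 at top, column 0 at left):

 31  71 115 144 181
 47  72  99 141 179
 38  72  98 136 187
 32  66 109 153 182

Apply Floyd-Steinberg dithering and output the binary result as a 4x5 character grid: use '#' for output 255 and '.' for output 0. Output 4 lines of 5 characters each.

Answer: ..#.#
..#.#
..#.#
..###

Derivation:
(0,0): OLD=31 → NEW=0, ERR=31
(0,1): OLD=1353/16 → NEW=0, ERR=1353/16
(0,2): OLD=38911/256 → NEW=255, ERR=-26369/256
(0,3): OLD=405241/4096 → NEW=0, ERR=405241/4096
(0,4): OLD=14698703/65536 → NEW=255, ERR=-2012977/65536
(1,0): OLD=18571/256 → NEW=0, ERR=18571/256
(1,1): OLD=230989/2048 → NEW=0, ERR=230989/2048
(1,2): OLD=9174481/65536 → NEW=255, ERR=-7537199/65536
(1,3): OLD=28679677/262144 → NEW=0, ERR=28679677/262144
(1,4): OLD=937214039/4194304 → NEW=255, ERR=-132333481/4194304
(2,0): OLD=2680991/32768 → NEW=0, ERR=2680991/32768
(2,1): OLD=132132165/1048576 → NEW=0, ERR=132132165/1048576
(2,2): OLD=2428538895/16777216 → NEW=255, ERR=-1849651185/16777216
(2,3): OLD=29219635645/268435456 → NEW=0, ERR=29219635645/268435456
(2,4): OLD=994717609195/4294967296 → NEW=255, ERR=-100499051285/4294967296
(3,0): OLD=1362225967/16777216 → NEW=0, ERR=1362225967/16777216
(3,1): OLD=16823304451/134217728 → NEW=0, ERR=16823304451/134217728
(3,2): OLD=677190343953/4294967296 → NEW=255, ERR=-418026316527/4294967296
(3,3): OLD=1143807339913/8589934592 → NEW=255, ERR=-1046625981047/8589934592
(3,4): OLD=17617545492365/137438953472 → NEW=255, ERR=-17429387642995/137438953472
Row 0: ..#.#
Row 1: ..#.#
Row 2: ..#.#
Row 3: ..###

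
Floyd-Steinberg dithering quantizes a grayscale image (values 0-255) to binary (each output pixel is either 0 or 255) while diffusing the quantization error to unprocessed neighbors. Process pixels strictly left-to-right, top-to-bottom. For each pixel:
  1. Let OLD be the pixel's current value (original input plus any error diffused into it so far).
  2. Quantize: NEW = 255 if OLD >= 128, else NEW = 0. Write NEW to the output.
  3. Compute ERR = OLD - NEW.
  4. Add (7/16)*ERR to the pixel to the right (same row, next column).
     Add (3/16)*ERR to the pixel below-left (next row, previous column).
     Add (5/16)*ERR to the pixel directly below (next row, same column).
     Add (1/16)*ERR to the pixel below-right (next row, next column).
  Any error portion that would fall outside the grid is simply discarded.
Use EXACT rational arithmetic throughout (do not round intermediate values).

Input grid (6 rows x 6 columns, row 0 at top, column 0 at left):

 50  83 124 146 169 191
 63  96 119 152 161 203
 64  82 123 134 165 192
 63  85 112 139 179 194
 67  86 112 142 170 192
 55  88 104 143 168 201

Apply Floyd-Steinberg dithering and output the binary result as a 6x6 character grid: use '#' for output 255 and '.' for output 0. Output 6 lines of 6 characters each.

(0,0): OLD=50 → NEW=0, ERR=50
(0,1): OLD=839/8 → NEW=0, ERR=839/8
(0,2): OLD=21745/128 → NEW=255, ERR=-10895/128
(0,3): OLD=222743/2048 → NEW=0, ERR=222743/2048
(0,4): OLD=7096993/32768 → NEW=255, ERR=-1258847/32768
(0,5): OLD=91327079/524288 → NEW=255, ERR=-42366361/524288
(1,0): OLD=12581/128 → NEW=0, ERR=12581/128
(1,1): OLD=162755/1024 → NEW=255, ERR=-98365/1024
(1,2): OLD=2533695/32768 → NEW=0, ERR=2533695/32768
(1,3): OLD=27170355/131072 → NEW=255, ERR=-6253005/131072
(1,4): OLD=1004697113/8388608 → NEW=0, ERR=1004697113/8388608
(1,5): OLD=30567504863/134217728 → NEW=255, ERR=-3658015777/134217728
(2,0): OLD=1256721/16384 → NEW=0, ERR=1256721/16384
(2,1): OLD=55669131/524288 → NEW=0, ERR=55669131/524288
(2,2): OLD=1498779361/8388608 → NEW=255, ERR=-640315679/8388608
(2,3): OLD=7582360729/67108864 → NEW=0, ERR=7582360729/67108864
(2,4): OLD=523486496715/2147483648 → NEW=255, ERR=-24121833525/2147483648
(2,5): OLD=6392778130749/34359738368 → NEW=255, ERR=-2368955153091/34359738368
(3,0): OLD=896565057/8388608 → NEW=0, ERR=896565057/8388608
(3,1): OLD=10430243437/67108864 → NEW=255, ERR=-6682516883/67108864
(3,2): OLD=38870784951/536870912 → NEW=0, ERR=38870784951/536870912
(3,3): OLD=6841277014021/34359738368 → NEW=255, ERR=-1920456269819/34359738368
(3,4): OLD=39904326674597/274877906944 → NEW=255, ERR=-30189539596123/274877906944
(3,5): OLD=544048445166475/4398046511104 → NEW=0, ERR=544048445166475/4398046511104
(4,0): OLD=87755753839/1073741824 → NEW=0, ERR=87755753839/1073741824
(4,1): OLD=1905142713059/17179869184 → NEW=0, ERR=1905142713059/17179869184
(4,2): OLD=91500482869049/549755813888 → NEW=255, ERR=-48687249672391/549755813888
(4,3): OLD=613264406074365/8796093022208 → NEW=0, ERR=613264406074365/8796093022208
(4,4): OLD=26160551393471821/140737488355328 → NEW=255, ERR=-9727508137136819/140737488355328
(4,5): OLD=435843714221030907/2251799813685248 → NEW=255, ERR=-138365238268707333/2251799813685248
(5,0): OLD=27854173328217/274877906944 → NEW=0, ERR=27854173328217/274877906944
(5,1): OLD=1367706643587177/8796093022208 → NEW=255, ERR=-875297077075863/8796093022208
(5,2): OLD=3714932781470547/70368744177664 → NEW=0, ERR=3714932781470547/70368744177664
(5,3): OLD=381431124455984769/2251799813685248 → NEW=255, ERR=-192777828033753471/2251799813685248
(5,4): OLD=458386553140955281/4503599627370496 → NEW=0, ERR=458386553140955281/4503599627370496
(5,5): OLD=15997349630534750565/72057594037927936 → NEW=255, ERR=-2377336849136873115/72057594037927936
Row 0: ..#.##
Row 1: .#.#.#
Row 2: ..#.##
Row 3: .#.##.
Row 4: ..#.##
Row 5: .#.#.#

Answer: ..#.##
.#.#.#
..#.##
.#.##.
..#.##
.#.#.#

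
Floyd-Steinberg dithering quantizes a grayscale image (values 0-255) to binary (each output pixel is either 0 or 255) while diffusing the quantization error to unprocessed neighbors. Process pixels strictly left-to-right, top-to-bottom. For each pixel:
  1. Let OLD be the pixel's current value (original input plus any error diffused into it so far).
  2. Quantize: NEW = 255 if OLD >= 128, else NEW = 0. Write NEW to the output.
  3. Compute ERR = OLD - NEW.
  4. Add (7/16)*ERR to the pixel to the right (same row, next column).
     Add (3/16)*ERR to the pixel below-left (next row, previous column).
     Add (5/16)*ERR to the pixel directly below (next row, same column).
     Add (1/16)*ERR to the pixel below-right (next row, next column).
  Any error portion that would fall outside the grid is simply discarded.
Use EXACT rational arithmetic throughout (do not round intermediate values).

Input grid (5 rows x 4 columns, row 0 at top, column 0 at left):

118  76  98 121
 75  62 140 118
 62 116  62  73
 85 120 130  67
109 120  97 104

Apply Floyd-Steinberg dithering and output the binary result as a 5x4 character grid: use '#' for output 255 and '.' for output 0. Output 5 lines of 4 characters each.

(0,0): OLD=118 → NEW=0, ERR=118
(0,1): OLD=1021/8 → NEW=0, ERR=1021/8
(0,2): OLD=19691/128 → NEW=255, ERR=-12949/128
(0,3): OLD=157165/2048 → NEW=0, ERR=157165/2048
(1,0): OLD=17383/128 → NEW=255, ERR=-15257/128
(1,1): OLD=39057/1024 → NEW=0, ERR=39057/1024
(1,2): OLD=4831269/32768 → NEW=255, ERR=-3524571/32768
(1,3): OLD=46452243/524288 → NEW=0, ERR=46452243/524288
(2,0): OLD=522699/16384 → NEW=0, ERR=522699/16384
(2,1): OLD=59904809/524288 → NEW=0, ERR=59904809/524288
(2,2): OLD=102101949/1048576 → NEW=0, ERR=102101949/1048576
(2,3): OLD=2291186569/16777216 → NEW=255, ERR=-1987003511/16777216
(3,0): OLD=976377947/8388608 → NEW=0, ERR=976377947/8388608
(3,1): OLD=30451226373/134217728 → NEW=255, ERR=-3774294267/134217728
(3,2): OLD=285745608571/2147483648 → NEW=255, ERR=-261862721669/2147483648
(3,3): OLD=-593514036515/34359738368 → NEW=0, ERR=-593514036515/34359738368
(4,0): OLD=300863070591/2147483648 → NEW=255, ERR=-246745259649/2147483648
(4,1): OLD=779186417341/17179869184 → NEW=0, ERR=779186417341/17179869184
(4,2): OLD=40539144614493/549755813888 → NEW=0, ERR=40539144614493/549755813888
(4,3): OLD=1084049706942619/8796093022208 → NEW=0, ERR=1084049706942619/8796093022208
Row 0: ..#.
Row 1: #.#.
Row 2: ...#
Row 3: .##.
Row 4: #...

Answer: ..#.
#.#.
...#
.##.
#...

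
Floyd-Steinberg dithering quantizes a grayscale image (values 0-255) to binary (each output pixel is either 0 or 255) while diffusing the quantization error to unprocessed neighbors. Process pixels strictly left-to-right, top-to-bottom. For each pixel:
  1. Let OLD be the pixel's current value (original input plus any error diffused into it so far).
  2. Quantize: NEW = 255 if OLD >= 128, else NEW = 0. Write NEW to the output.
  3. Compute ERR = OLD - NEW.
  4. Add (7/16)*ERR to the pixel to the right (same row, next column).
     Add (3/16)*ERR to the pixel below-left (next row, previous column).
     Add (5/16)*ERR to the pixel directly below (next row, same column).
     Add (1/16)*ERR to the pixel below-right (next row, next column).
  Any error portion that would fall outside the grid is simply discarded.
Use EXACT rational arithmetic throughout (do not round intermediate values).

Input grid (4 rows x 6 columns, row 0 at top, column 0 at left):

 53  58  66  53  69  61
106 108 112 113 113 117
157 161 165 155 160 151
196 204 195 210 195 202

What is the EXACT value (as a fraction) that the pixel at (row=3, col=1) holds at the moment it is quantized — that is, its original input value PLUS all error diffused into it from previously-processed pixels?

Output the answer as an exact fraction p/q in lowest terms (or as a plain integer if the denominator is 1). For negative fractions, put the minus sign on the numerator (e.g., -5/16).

Answer: 16219478257/134217728

Derivation:
(0,0): OLD=53 → NEW=0, ERR=53
(0,1): OLD=1299/16 → NEW=0, ERR=1299/16
(0,2): OLD=25989/256 → NEW=0, ERR=25989/256
(0,3): OLD=399011/4096 → NEW=0, ERR=399011/4096
(0,4): OLD=7315061/65536 → NEW=0, ERR=7315061/65536
(0,5): OLD=115168563/1048576 → NEW=0, ERR=115168563/1048576
(1,0): OLD=35273/256 → NEW=255, ERR=-30007/256
(1,1): OLD=213887/2048 → NEW=0, ERR=213887/2048
(1,2): OLD=13943147/65536 → NEW=255, ERR=-2768533/65536
(1,3): OLD=39907151/262144 → NEW=255, ERR=-26939569/262144
(1,4): OLD=2174374861/16777216 → NEW=255, ERR=-2103815219/16777216
(1,5): OLD=27766382475/268435456 → NEW=0, ERR=27766382475/268435456
(2,0): OLD=4585957/32768 → NEW=255, ERR=-3769883/32768
(2,1): OLD=134276903/1048576 → NEW=255, ERR=-133109977/1048576
(2,2): OLD=1401223477/16777216 → NEW=0, ERR=1401223477/16777216
(2,3): OLD=17887603917/134217728 → NEW=255, ERR=-16337916723/134217728
(2,4): OLD=345871744487/4294967296 → NEW=0, ERR=345871744487/4294967296
(2,5): OLD=14480477100481/68719476736 → NEW=255, ERR=-3042989467199/68719476736
(3,0): OLD=2285823125/16777216 → NEW=255, ERR=-1992366955/16777216
(3,1): OLD=16219478257/134217728 → NEW=0, ERR=16219478257/134217728
Target (3,1): original=204, with diffused error = 16219478257/134217728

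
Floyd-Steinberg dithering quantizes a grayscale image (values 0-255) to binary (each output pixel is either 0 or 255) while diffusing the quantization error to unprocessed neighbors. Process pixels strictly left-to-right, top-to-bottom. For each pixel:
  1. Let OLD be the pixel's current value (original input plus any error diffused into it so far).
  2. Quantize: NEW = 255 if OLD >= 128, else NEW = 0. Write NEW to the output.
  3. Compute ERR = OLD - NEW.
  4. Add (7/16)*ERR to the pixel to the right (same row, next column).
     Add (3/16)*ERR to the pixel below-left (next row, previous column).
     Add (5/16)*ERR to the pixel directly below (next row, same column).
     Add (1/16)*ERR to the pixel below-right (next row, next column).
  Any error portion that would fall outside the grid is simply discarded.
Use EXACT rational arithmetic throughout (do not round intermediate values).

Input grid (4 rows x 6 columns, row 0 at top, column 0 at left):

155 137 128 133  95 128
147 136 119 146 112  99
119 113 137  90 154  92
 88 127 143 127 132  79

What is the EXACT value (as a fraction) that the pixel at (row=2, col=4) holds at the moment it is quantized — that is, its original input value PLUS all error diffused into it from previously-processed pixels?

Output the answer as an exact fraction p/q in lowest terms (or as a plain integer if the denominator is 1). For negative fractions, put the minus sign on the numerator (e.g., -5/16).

Answer: 90239754817/1073741824

Derivation:
(0,0): OLD=155 → NEW=255, ERR=-100
(0,1): OLD=373/4 → NEW=0, ERR=373/4
(0,2): OLD=10803/64 → NEW=255, ERR=-5517/64
(0,3): OLD=97573/1024 → NEW=0, ERR=97573/1024
(0,4): OLD=2239491/16384 → NEW=255, ERR=-1938429/16384
(0,5): OLD=19985429/262144 → NEW=0, ERR=19985429/262144
(1,0): OLD=8527/64 → NEW=255, ERR=-7793/64
(1,1): OLD=45801/512 → NEW=0, ERR=45801/512
(1,2): OLD=2537757/16384 → NEW=255, ERR=-1640163/16384
(1,3): OLD=6842521/65536 → NEW=0, ERR=6842521/65536
(1,4): OLD=591213291/4194304 → NEW=255, ERR=-478334229/4194304
(1,5): OLD=4398034429/67108864 → NEW=0, ERR=4398034429/67108864
(2,0): OLD=800531/8192 → NEW=0, ERR=800531/8192
(2,1): OLD=41242369/262144 → NEW=255, ERR=-25604351/262144
(2,2): OLD=369736515/4194304 → NEW=0, ERR=369736515/4194304
(2,3): OLD=4481337835/33554432 → NEW=255, ERR=-4075042325/33554432
(2,4): OLD=90239754817/1073741824 → NEW=0, ERR=90239754817/1073741824
Target (2,4): original=154, with diffused error = 90239754817/1073741824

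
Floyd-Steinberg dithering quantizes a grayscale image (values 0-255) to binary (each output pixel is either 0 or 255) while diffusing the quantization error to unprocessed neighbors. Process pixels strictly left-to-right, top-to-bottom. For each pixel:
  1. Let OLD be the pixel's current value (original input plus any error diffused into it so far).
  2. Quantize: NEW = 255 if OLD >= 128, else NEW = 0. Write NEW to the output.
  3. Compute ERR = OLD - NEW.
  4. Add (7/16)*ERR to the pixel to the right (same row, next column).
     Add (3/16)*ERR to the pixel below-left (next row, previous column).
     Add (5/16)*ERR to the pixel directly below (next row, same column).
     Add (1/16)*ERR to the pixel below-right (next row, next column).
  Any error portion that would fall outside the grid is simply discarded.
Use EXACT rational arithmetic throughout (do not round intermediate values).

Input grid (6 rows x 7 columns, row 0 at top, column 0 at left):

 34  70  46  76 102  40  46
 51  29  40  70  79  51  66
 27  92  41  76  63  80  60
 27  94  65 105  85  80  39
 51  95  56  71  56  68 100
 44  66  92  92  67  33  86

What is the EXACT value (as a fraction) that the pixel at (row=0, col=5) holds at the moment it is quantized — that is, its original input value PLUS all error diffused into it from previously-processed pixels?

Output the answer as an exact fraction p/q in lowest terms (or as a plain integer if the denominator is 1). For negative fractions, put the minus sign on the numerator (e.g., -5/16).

Answer: -2846393/524288

Derivation:
(0,0): OLD=34 → NEW=0, ERR=34
(0,1): OLD=679/8 → NEW=0, ERR=679/8
(0,2): OLD=10641/128 → NEW=0, ERR=10641/128
(0,3): OLD=230135/2048 → NEW=0, ERR=230135/2048
(0,4): OLD=4953281/32768 → NEW=255, ERR=-3402559/32768
(0,5): OLD=-2846393/524288 → NEW=0, ERR=-2846393/524288
Target (0,5): original=40, with diffused error = -2846393/524288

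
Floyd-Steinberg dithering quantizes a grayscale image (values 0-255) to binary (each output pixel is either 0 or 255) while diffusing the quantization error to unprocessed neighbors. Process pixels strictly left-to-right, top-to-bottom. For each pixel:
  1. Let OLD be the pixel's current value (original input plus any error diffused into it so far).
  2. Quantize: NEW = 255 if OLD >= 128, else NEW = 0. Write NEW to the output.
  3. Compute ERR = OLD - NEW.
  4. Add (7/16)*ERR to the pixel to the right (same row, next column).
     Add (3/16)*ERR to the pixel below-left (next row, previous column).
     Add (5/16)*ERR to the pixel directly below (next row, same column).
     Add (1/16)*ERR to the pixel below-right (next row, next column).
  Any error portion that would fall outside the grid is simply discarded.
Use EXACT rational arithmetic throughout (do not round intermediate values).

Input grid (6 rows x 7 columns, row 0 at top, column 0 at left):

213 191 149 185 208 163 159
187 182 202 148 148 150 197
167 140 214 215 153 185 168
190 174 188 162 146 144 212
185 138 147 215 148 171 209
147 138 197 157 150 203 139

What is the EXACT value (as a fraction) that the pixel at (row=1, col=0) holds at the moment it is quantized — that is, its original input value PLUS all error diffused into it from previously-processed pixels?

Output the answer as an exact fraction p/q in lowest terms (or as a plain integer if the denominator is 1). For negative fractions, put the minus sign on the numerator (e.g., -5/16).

Answer: 20279/128

Derivation:
(0,0): OLD=213 → NEW=255, ERR=-42
(0,1): OLD=1381/8 → NEW=255, ERR=-659/8
(0,2): OLD=14459/128 → NEW=0, ERR=14459/128
(0,3): OLD=480093/2048 → NEW=255, ERR=-42147/2048
(0,4): OLD=6520715/32768 → NEW=255, ERR=-1835125/32768
(0,5): OLD=72613069/524288 → NEW=255, ERR=-61080371/524288
(0,6): OLD=906226075/8388608 → NEW=0, ERR=906226075/8388608
(1,0): OLD=20279/128 → NEW=255, ERR=-12361/128
Target (1,0): original=187, with diffused error = 20279/128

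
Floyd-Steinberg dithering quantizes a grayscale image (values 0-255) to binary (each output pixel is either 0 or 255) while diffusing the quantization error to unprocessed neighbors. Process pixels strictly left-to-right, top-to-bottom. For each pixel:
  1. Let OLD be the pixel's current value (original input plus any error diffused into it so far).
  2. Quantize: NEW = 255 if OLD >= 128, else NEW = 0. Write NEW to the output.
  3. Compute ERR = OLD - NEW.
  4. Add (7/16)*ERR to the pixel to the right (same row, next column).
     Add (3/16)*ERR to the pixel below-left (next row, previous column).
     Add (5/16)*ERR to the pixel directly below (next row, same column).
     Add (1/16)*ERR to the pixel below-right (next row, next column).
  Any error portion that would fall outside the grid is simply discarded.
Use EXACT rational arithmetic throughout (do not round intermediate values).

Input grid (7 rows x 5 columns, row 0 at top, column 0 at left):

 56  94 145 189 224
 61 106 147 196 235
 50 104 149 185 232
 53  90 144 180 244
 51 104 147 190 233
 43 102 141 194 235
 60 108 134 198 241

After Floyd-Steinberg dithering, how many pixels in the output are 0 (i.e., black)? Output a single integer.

Answer: 15

Derivation:
(0,0): OLD=56 → NEW=0, ERR=56
(0,1): OLD=237/2 → NEW=0, ERR=237/2
(0,2): OLD=6299/32 → NEW=255, ERR=-1861/32
(0,3): OLD=83741/512 → NEW=255, ERR=-46819/512
(0,4): OLD=1507275/8192 → NEW=255, ERR=-581685/8192
(1,0): OLD=3223/32 → NEW=0, ERR=3223/32
(1,1): OLD=46001/256 → NEW=255, ERR=-19279/256
(1,2): OLD=705653/8192 → NEW=0, ERR=705653/8192
(1,3): OLD=6165673/32768 → NEW=255, ERR=-2190167/32768
(1,4): OLD=93246395/524288 → NEW=255, ERR=-40447045/524288
(2,0): OLD=275883/4096 → NEW=0, ERR=275883/4096
(2,1): OLD=17351257/131072 → NEW=255, ERR=-16072103/131072
(2,2): OLD=220270315/2097152 → NEW=0, ERR=220270315/2097152
(2,3): OLD=6743891313/33554432 → NEW=255, ERR=-1812488847/33554432
(2,4): OLD=96680844247/536870912 → NEW=255, ERR=-40221238313/536870912
(3,0): OLD=107074027/2097152 → NEW=0, ERR=107074027/2097152
(3,1): OLD=1642855935/16777216 → NEW=0, ERR=1642855935/16777216
(3,2): OLD=108379094709/536870912 → NEW=255, ERR=-28522987851/536870912
(3,3): OLD=142156711193/1073741824 → NEW=255, ERR=-131647453927/1073741824
(3,4): OLD=2810143877173/17179869184 → NEW=255, ERR=-1570722764747/17179869184
(4,0): OLD=22901737141/268435456 → NEW=0, ERR=22901737141/268435456
(4,1): OLD=1418676454501/8589934592 → NEW=255, ERR=-771756866459/8589934592
(4,2): OLD=10200992411563/137438953472 → NEW=0, ERR=10200992411563/137438953472
(4,3): OLD=359967763678757/2199023255552 → NEW=255, ERR=-200783166487003/2199023255552
(4,4): OLD=5517599976208259/35184372088832 → NEW=255, ERR=-3454414906443901/35184372088832
(5,0): OLD=7258882342479/137438953472 → NEW=0, ERR=7258882342479/137438953472
(5,1): OLD=127850332898909/1099511627776 → NEW=0, ERR=127850332898909/1099511627776
(5,2): OLD=6767061260760565/35184372088832 → NEW=255, ERR=-2204953621891595/35184372088832
(5,3): OLD=17490792907390387/140737488355328 → NEW=0, ERR=17490792907390387/140737488355328
(5,4): OLD=569670085783719777/2251799813685248 → NEW=255, ERR=-4538866706018463/2251799813685248
(6,0): OLD=1729437455060847/17592186044416 → NEW=0, ERR=1729437455060847/17592186044416
(6,1): OLD=100710185618178833/562949953421312 → NEW=255, ERR=-42842052504255727/562949953421312
(6,2): OLD=1006022928187101291/9007199254740992 → NEW=0, ERR=1006022928187101291/9007199254740992
(6,3): OLD=40555086939017625657/144115188075855872 → NEW=255, ERR=3805713979674378297/144115188075855872
(6,4): OLD=598806297669462738639/2305843009213693952 → NEW=255, ERR=10816330319970780879/2305843009213693952
Output grid:
  Row 0: ..###  (2 black, running=2)
  Row 1: .#.##  (2 black, running=4)
  Row 2: .#.##  (2 black, running=6)
  Row 3: ..###  (2 black, running=8)
  Row 4: .#.##  (2 black, running=10)
  Row 5: ..#.#  (3 black, running=13)
  Row 6: .#.##  (2 black, running=15)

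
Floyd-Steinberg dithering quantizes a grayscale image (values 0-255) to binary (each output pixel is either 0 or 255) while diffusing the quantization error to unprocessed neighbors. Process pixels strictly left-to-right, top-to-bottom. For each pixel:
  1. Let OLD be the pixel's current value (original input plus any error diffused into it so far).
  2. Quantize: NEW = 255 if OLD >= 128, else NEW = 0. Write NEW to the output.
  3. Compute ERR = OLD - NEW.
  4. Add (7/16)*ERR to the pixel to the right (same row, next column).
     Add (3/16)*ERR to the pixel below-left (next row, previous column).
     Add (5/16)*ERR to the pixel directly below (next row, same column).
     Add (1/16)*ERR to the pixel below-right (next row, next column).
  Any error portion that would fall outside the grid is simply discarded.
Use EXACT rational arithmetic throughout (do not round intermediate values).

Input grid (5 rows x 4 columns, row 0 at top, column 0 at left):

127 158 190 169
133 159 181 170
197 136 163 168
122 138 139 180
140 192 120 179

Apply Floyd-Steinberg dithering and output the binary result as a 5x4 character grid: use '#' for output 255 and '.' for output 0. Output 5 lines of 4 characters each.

Answer: .###
#.#.
#.##
.#.#
##.#

Derivation:
(0,0): OLD=127 → NEW=0, ERR=127
(0,1): OLD=3417/16 → NEW=255, ERR=-663/16
(0,2): OLD=43999/256 → NEW=255, ERR=-21281/256
(0,3): OLD=543257/4096 → NEW=255, ERR=-501223/4096
(1,0): OLD=42219/256 → NEW=255, ERR=-23061/256
(1,1): OLD=202733/2048 → NEW=0, ERR=202733/2048
(1,2): OLD=11324401/65536 → NEW=255, ERR=-5387279/65536
(1,3): OLD=95001191/1048576 → NEW=0, ERR=95001191/1048576
(2,0): OLD=6141055/32768 → NEW=255, ERR=-2214785/32768
(2,1): OLD=121971173/1048576 → NEW=0, ERR=121971173/1048576
(2,2): OLD=443288121/2097152 → NEW=255, ERR=-91485639/2097152
(2,3): OLD=5774364085/33554432 → NEW=255, ERR=-2782016075/33554432
(3,0): OLD=2058368271/16777216 → NEW=0, ERR=2058368271/16777216
(3,1): OLD=57880739409/268435456 → NEW=255, ERR=-10570301871/268435456
(3,2): OLD=428913766575/4294967296 → NEW=0, ERR=428913766575/4294967296
(3,3): OLD=13404049301833/68719476736 → NEW=255, ERR=-4119417265847/68719476736
(4,0): OLD=734253977507/4294967296 → NEW=255, ERR=-360962682973/4294967296
(4,1): OLD=5817730089961/34359738368 → NEW=255, ERR=-2944003193879/34359738368
(4,2): OLD=109974202868297/1099511627776 → NEW=0, ERR=109974202868297/1099511627776
(4,3): OLD=3699069265003983/17592186044416 → NEW=255, ERR=-786938176322097/17592186044416
Row 0: .###
Row 1: #.#.
Row 2: #.##
Row 3: .#.#
Row 4: ##.#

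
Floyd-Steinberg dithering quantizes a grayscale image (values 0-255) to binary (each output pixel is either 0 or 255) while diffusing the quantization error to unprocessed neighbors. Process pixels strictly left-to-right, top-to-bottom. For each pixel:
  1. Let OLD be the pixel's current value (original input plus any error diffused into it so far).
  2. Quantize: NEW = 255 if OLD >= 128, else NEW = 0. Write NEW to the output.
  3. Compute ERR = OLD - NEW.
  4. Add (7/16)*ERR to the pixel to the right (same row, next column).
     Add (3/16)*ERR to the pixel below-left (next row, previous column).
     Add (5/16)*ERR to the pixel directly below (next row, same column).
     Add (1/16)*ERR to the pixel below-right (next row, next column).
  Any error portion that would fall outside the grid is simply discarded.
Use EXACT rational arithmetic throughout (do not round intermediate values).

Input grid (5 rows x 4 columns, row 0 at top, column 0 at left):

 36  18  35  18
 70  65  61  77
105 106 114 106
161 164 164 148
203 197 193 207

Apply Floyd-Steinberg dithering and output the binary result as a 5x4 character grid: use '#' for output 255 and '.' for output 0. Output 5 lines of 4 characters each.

(0,0): OLD=36 → NEW=0, ERR=36
(0,1): OLD=135/4 → NEW=0, ERR=135/4
(0,2): OLD=3185/64 → NEW=0, ERR=3185/64
(0,3): OLD=40727/1024 → NEW=0, ERR=40727/1024
(1,0): OLD=5605/64 → NEW=0, ERR=5605/64
(1,1): OLD=64227/512 → NEW=0, ERR=64227/512
(1,2): OLD=2310143/16384 → NEW=255, ERR=-1867777/16384
(1,3): OLD=11184169/262144 → NEW=0, ERR=11184169/262144
(2,0): OLD=1277041/8192 → NEW=255, ERR=-811919/8192
(2,1): OLD=22528267/262144 → NEW=0, ERR=22528267/262144
(2,2): OLD=69107887/524288 → NEW=255, ERR=-64585553/524288
(2,3): OLD=489166403/8388608 → NEW=0, ERR=489166403/8388608
(3,0): OLD=612960705/4194304 → NEW=255, ERR=-456586815/4194304
(3,1): OLD=7646251551/67108864 → NEW=0, ERR=7646251551/67108864
(3,2): OLD=205789896097/1073741824 → NEW=255, ERR=-68014269023/1073741824
(3,3): OLD=2247316041447/17179869184 → NEW=255, ERR=-2133550600473/17179869184
(4,0): OLD=204381399725/1073741824 → NEW=255, ERR=-69422765395/1073741824
(4,1): OLD=1594622981927/8589934592 → NEW=255, ERR=-595810339033/8589934592
(4,2): OLD=34825738367527/274877906944 → NEW=0, ERR=34825738367527/274877906944
(4,3): OLD=966080095463489/4398046511104 → NEW=255, ERR=-155421764868031/4398046511104
Row 0: ....
Row 1: ..#.
Row 2: #.#.
Row 3: #.##
Row 4: ##.#

Answer: ....
..#.
#.#.
#.##
##.#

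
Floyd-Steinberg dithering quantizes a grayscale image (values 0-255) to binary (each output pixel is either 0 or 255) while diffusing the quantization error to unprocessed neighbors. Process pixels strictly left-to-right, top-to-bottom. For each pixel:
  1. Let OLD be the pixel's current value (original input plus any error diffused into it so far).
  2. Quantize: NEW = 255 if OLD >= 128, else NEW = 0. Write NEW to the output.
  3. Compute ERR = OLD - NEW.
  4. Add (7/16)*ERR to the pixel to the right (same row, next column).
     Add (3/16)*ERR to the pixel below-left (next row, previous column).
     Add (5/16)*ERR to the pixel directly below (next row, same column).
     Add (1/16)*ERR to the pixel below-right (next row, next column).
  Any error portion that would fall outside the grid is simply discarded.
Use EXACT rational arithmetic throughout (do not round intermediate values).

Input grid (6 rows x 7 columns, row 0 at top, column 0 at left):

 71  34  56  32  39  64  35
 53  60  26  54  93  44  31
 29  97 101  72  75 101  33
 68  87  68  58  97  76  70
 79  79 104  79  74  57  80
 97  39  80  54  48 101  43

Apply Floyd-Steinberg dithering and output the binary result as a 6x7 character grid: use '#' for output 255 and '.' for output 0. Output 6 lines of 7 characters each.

Answer: .......
.#..#..
..#..#.
.#..#..
..#...#
#...#..

Derivation:
(0,0): OLD=71 → NEW=0, ERR=71
(0,1): OLD=1041/16 → NEW=0, ERR=1041/16
(0,2): OLD=21623/256 → NEW=0, ERR=21623/256
(0,3): OLD=282433/4096 → NEW=0, ERR=282433/4096
(0,4): OLD=4532935/65536 → NEW=0, ERR=4532935/65536
(0,5): OLD=98839409/1048576 → NEW=0, ERR=98839409/1048576
(0,6): OLD=1279078423/16777216 → NEW=0, ERR=1279078423/16777216
(1,0): OLD=22371/256 → NEW=0, ERR=22371/256
(1,1): OLD=284341/2048 → NEW=255, ERR=-237899/2048
(1,2): OLD=1216985/65536 → NEW=0, ERR=1216985/65536
(1,3): OLD=26717733/262144 → NEW=0, ERR=26717733/262144
(1,4): OLD=3039833487/16777216 → NEW=255, ERR=-1238356593/16777216
(1,5): OLD=8023741631/134217728 → NEW=0, ERR=8023741631/134217728
(1,6): OLD=186552765777/2147483648 → NEW=0, ERR=186552765777/2147483648
(2,0): OLD=1131415/32768 → NEW=0, ERR=1131415/32768
(2,1): OLD=88865773/1048576 → NEW=0, ERR=88865773/1048576
(2,2): OLD=2612726535/16777216 → NEW=255, ERR=-1665463545/16777216
(2,3): OLD=6407630479/134217728 → NEW=0, ERR=6407630479/134217728
(2,4): OLD=97065563711/1073741824 → NEW=0, ERR=97065563711/1073741824
(2,5): OLD=5872299451029/34359738368 → NEW=255, ERR=-2889433832811/34359738368
(2,6): OLD=14894204148323/549755813888 → NEW=0, ERR=14894204148323/549755813888
(3,0): OLD=1588474407/16777216 → NEW=0, ERR=1588474407/16777216
(3,1): OLD=18582680603/134217728 → NEW=255, ERR=-15642840037/134217728
(3,2): OLD=254088193/1073741824 → NEW=0, ERR=254088193/1073741824
(3,3): OLD=359780818359/4294967296 → NEW=0, ERR=359780818359/4294967296
(3,4): OLD=81976581873191/549755813888 → NEW=255, ERR=-58211150668249/549755813888
(3,5): OLD=62125244725093/4398046511104 → NEW=0, ERR=62125244725093/4398046511104
(3,6): OLD=5586609440845243/70368744177664 → NEW=0, ERR=5586609440845243/70368744177664
(4,0): OLD=186261664361/2147483648 → NEW=0, ERR=186261664361/2147483648
(4,1): OLD=2971673031893/34359738368 → NEW=0, ERR=2971673031893/34359738368
(4,2): OLD=82647142569627/549755813888 → NEW=255, ERR=-57540589971813/549755813888
(4,3): OLD=173931791925785/4398046511104 → NEW=0, ERR=173931791925785/4398046511104
(4,4): OLD=2325577439036283/35184372088832 → NEW=0, ERR=2325577439036283/35184372088832
(4,5): OLD=111013199451544827/1125899906842624 → NEW=0, ERR=111013199451544827/1125899906842624
(4,6): OLD=2681077094836615757/18014398509481984 → NEW=255, ERR=-1912594525081290163/18014398509481984
(5,0): OLD=77142266191695/549755813888 → NEW=255, ERR=-63045466349745/549755813888
(5,1): OLD=7262211065157/4398046511104 → NEW=0, ERR=7262211065157/4398046511104
(5,2): OLD=2140440468328179/35184372088832 → NEW=0, ERR=2140440468328179/35184372088832
(5,3): OLD=27816893499496159/281474976710656 → NEW=0, ERR=27816893499496159/281474976710656
(5,4): OLD=2393222673774468405/18014398509481984 → NEW=255, ERR=-2200448946143437515/18014398509481984
(5,5): OLD=9021046698992558053/144115188075855872 → NEW=0, ERR=9021046698992558053/144115188075855872
(5,6): OLD=100004484815682877643/2305843009213693952 → NEW=0, ERR=100004484815682877643/2305843009213693952
Row 0: .......
Row 1: .#..#..
Row 2: ..#..#.
Row 3: .#..#..
Row 4: ..#...#
Row 5: #...#..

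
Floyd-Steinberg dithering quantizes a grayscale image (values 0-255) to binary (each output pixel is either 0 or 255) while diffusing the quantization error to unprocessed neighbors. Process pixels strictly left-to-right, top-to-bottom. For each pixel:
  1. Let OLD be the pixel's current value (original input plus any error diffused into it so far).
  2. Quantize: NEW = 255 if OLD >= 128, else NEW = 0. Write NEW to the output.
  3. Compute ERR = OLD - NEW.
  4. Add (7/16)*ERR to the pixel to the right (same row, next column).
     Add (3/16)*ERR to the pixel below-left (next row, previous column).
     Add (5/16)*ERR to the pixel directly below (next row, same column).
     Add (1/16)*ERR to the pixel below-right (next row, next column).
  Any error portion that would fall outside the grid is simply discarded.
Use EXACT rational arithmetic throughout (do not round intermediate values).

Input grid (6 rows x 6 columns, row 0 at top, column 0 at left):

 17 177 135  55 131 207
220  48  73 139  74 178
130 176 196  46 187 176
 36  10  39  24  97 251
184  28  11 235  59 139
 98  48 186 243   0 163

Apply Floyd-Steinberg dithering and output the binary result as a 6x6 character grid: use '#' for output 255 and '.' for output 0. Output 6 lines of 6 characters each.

(0,0): OLD=17 → NEW=0, ERR=17
(0,1): OLD=2951/16 → NEW=255, ERR=-1129/16
(0,2): OLD=26657/256 → NEW=0, ERR=26657/256
(0,3): OLD=411879/4096 → NEW=0, ERR=411879/4096
(0,4): OLD=11468369/65536 → NEW=255, ERR=-5243311/65536
(0,5): OLD=180352055/1048576 → NEW=255, ERR=-87034825/1048576
(1,0): OLD=54293/256 → NEW=255, ERR=-10987/256
(1,1): OLD=56851/2048 → NEW=0, ERR=56851/2048
(1,2): OLD=8659215/65536 → NEW=255, ERR=-8052465/65536
(1,3): OLD=28357347/262144 → NEW=0, ERR=28357347/262144
(1,4): OLD=1460391369/16777216 → NEW=0, ERR=1460391369/16777216
(1,5): OLD=49699177135/268435456 → NEW=255, ERR=-18751864145/268435456
(2,0): OLD=3990913/32768 → NEW=0, ERR=3990913/32768
(2,1): OLD=222548251/1048576 → NEW=255, ERR=-44838629/1048576
(2,2): OLD=2699662609/16777216 → NEW=255, ERR=-1578527471/16777216
(2,3): OLD=6346216393/134217728 → NEW=0, ERR=6346216393/134217728
(2,4): OLD=981619554267/4294967296 → NEW=255, ERR=-113597106213/4294967296
(2,5): OLD=10173159220909/68719476736 → NEW=255, ERR=-7350307346771/68719476736
(3,0): OLD=1108009969/16777216 → NEW=0, ERR=1108009969/16777216
(3,1): OLD=2080549533/134217728 → NEW=0, ERR=2080549533/134217728
(3,2): OLD=24236957415/1073741824 → NEW=0, ERR=24236957415/1073741824
(3,3): OLD=2598402520949/68719476736 → NEW=0, ERR=2598402520949/68719476736
(3,4): OLD=48476008898389/549755813888 → NEW=0, ERR=48476008898389/549755813888
(3,5): OLD=2238598687396827/8796093022208 → NEW=255, ERR=-4405033266213/8796093022208
(4,0): OLD=445699038591/2147483648 → NEW=255, ERR=-101909291649/2147483648
(4,1): OLD=702398615923/34359738368 → NEW=0, ERR=702398615923/34359738368
(4,2): OLD=38544483825001/1099511627776 → NEW=0, ERR=38544483825001/1099511627776
(4,3): OLD=4927522006671981/17592186044416 → NEW=255, ERR=441514565345901/17592186044416
(4,4): OLD=28092547852857917/281474976710656 → NEW=0, ERR=28092547852857917/281474976710656
(4,5): OLD=846763094407885451/4503599627370496 → NEW=255, ERR=-301654810571591029/4503599627370496
(5,0): OLD=47830522276873/549755813888 → NEW=0, ERR=47830522276873/549755813888
(5,1): OLD=1689891914706585/17592186044416 → NEW=0, ERR=1689891914706585/17592186044416
(5,2): OLD=34475659782259235/140737488355328 → NEW=255, ERR=-1412399748349405/140737488355328
(5,3): OLD=1204067309619584945/4503599627370496 → NEW=255, ERR=55649404640108465/4503599627370496
(5,4): OLD=230626619715396273/9007199254740992 → NEW=0, ERR=230626619715396273/9007199254740992
(5,5): OLD=22987575419947824101/144115188075855872 → NEW=255, ERR=-13761797539395423259/144115188075855872
Row 0: .#..##
Row 1: #.#..#
Row 2: .##.##
Row 3: .....#
Row 4: #..#.#
Row 5: ..##.#

Answer: .#..##
#.#..#
.##.##
.....#
#..#.#
..##.#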